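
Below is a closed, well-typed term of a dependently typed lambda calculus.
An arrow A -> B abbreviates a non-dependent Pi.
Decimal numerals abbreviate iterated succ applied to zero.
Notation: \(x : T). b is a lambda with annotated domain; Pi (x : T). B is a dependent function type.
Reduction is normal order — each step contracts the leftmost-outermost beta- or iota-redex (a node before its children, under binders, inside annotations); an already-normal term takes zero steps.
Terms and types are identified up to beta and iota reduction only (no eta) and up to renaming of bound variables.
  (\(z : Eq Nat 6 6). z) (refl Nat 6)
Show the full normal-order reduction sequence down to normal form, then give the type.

reduction (normal order):
  (\(z : Eq Nat 6 6). z) (refl Nat 6)
  ~> refl Nat 6
inferred type:
  Eq Nat 6 6


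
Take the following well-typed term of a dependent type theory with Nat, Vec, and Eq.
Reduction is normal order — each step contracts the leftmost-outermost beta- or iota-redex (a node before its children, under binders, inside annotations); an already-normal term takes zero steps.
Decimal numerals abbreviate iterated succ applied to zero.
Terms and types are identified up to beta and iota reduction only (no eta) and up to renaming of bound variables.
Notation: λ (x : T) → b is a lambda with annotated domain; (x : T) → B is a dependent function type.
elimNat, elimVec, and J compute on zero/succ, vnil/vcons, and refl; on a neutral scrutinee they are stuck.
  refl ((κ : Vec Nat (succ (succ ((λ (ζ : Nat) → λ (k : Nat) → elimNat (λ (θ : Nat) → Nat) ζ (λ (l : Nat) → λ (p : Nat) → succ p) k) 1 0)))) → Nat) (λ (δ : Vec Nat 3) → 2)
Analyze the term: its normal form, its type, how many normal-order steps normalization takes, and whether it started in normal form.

reduced normal form:
  refl ((κ : Vec Nat 3) → Nat) (λ (ζ : Vec Nat 3) → 2)
inferred type:
  Eq ((κ : Vec Nat 3) → Nat) (λ (ζ : Vec Nat 3) → 2) (λ (k : Vec Nat 3) → 2)
reduction steps (normal order): 3
term was already normal: no
first redex: a beta-redex


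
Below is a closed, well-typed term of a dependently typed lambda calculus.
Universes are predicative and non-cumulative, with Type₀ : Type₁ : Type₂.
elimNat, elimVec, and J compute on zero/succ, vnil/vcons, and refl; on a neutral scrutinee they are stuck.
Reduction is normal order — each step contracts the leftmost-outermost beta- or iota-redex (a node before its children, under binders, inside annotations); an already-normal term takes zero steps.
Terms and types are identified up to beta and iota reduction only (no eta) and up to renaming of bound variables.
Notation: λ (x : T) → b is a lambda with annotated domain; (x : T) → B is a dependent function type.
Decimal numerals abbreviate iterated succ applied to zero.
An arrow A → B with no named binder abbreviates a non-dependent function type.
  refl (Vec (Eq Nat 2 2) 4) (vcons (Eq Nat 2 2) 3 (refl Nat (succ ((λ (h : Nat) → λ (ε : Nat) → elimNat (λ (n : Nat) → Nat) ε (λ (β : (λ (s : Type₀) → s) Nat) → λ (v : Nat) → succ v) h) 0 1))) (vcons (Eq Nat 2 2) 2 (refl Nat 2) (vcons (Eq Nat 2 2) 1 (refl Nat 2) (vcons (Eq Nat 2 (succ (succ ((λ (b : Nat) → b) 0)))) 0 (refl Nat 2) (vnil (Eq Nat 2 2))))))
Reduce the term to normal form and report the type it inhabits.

resulting normal form:
  refl (Vec (Eq Nat 2 2) 4) (vcons (Eq Nat 2 2) 3 (refl Nat 2) (vcons (Eq Nat 2 2) 2 (refl Nat 2) (vcons (Eq Nat 2 2) 1 (refl Nat 2) (vcons (Eq Nat 2 2) 0 (refl Nat 2) (vnil (Eq Nat 2 2))))))
the term's type:
  Eq (Vec (Eq Nat 2 2) 4) (vcons (Eq Nat 2 2) 3 (refl Nat 2) (vcons (Eq Nat 2 2) 2 (refl Nat 2) (vcons (Eq Nat 2 2) 1 (refl Nat 2) (vcons (Eq Nat 2 2) 0 (refl Nat 2) (vnil (Eq Nat 2 2)))))) (vcons (Eq Nat 2 2) 3 (refl Nat 2) (vcons (Eq Nat 2 2) 2 (refl Nat 2) (vcons (Eq Nat 2 2) 1 (refl Nat 2) (vcons (Eq Nat 2 2) 0 (refl Nat 2) (vnil (Eq Nat 2 2))))))
observation: reduction starts at a beta-redex, and 4 normal-order steps reach the normal form.


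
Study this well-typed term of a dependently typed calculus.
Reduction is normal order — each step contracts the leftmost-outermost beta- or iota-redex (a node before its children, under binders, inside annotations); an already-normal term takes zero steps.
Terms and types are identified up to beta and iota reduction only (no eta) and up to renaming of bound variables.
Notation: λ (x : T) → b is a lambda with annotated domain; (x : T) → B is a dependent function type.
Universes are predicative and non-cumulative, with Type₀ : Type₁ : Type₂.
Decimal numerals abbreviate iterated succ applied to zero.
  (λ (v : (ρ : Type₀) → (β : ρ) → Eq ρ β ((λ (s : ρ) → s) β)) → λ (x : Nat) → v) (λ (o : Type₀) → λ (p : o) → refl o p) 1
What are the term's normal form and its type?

normal form:
  λ (v : Type₀) → λ (ρ : v) → refl v ρ
the term's type:
  (v : Type₀) → (ρ : v) → Eq v ρ ρ
observation: the first redex contracted is a beta-redex; the normal form is reached in 2 normal-order steps.


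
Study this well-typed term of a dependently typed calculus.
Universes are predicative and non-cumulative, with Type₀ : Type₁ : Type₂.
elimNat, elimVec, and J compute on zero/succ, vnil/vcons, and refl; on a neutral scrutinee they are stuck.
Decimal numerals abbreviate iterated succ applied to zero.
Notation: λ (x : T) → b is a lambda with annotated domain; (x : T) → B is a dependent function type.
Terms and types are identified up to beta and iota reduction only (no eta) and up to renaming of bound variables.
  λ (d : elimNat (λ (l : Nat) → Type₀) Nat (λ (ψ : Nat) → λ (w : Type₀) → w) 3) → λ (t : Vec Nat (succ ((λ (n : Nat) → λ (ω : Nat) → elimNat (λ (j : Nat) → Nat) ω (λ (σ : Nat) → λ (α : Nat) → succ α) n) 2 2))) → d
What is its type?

type:
  (d : Nat) → (l : Vec Nat 5) → Nat


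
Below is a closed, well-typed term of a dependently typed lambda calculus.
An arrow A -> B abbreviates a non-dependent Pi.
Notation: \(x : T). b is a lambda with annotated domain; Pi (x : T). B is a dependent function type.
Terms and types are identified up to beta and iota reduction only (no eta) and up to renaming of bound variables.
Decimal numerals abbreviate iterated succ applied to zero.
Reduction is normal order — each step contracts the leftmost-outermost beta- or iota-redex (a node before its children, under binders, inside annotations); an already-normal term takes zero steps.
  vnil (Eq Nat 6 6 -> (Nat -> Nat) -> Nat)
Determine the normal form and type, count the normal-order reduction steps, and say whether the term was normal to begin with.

resulting normal form:
  vnil (Eq Nat 6 6 -> (Nat -> Nat) -> Nat)
type:
  Vec (Eq Nat 6 6 -> (Nat -> Nat) -> Nat) 0
reduction steps (normal order): 0
term was already normal: yes


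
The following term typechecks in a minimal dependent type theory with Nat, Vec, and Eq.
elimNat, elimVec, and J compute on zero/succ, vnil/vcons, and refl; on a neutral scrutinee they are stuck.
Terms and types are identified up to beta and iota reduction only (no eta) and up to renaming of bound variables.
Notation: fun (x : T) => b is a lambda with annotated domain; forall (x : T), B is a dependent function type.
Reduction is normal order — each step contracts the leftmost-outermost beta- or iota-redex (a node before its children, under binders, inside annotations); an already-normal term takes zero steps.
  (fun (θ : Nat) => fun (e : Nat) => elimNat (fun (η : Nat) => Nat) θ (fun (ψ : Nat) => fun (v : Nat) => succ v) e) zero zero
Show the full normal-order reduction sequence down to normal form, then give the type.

reduction (normal order):
  (fun (θ : Nat) => fun (e : Nat) => elimNat (fun (η : Nat) => Nat) θ (fun (ψ : Nat) => fun (v : Nat) => succ v) e) zero zero
  ~> (fun (θ : Nat) => elimNat (fun (e : Nat) => Nat) zero (fun (η : Nat) => fun (ψ : Nat) => succ ψ) θ) zero
  ~> elimNat (fun (θ : Nat) => Nat) zero (fun (e : Nat) => fun (η : Nat) => succ η) zero
  ~> zero
inferred type:
  Nat


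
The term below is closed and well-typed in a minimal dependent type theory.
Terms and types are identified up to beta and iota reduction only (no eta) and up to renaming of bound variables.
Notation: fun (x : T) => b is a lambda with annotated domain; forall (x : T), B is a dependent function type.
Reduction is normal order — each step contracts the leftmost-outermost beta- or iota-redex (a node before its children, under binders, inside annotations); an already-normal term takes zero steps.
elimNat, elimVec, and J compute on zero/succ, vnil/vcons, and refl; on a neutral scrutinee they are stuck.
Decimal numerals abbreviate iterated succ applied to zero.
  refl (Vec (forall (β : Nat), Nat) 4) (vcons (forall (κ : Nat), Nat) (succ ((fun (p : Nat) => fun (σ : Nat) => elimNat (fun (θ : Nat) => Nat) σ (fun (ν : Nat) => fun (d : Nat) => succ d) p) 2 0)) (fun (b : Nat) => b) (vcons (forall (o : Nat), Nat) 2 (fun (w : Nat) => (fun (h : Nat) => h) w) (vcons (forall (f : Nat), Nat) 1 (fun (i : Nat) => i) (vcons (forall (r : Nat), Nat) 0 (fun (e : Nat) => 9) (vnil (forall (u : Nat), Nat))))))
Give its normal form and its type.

reduced normal form:
  refl (Vec (forall (β : Nat), Nat) 4) (vcons (forall (κ : Nat), Nat) 3 (fun (p : Nat) => p) (vcons (forall (σ : Nat), Nat) 2 (fun (θ : Nat) => θ) (vcons (forall (ν : Nat), Nat) 1 (fun (d : Nat) => d) (vcons (forall (b : Nat), Nat) 0 (fun (o : Nat) => 9) (vnil (forall (w : Nat), Nat))))))
inferred type:
  Eq (Vec (forall (β : Nat), Nat) 4) (vcons (forall (κ : Nat), Nat) 3 (fun (p : Nat) => p) (vcons (forall (σ : Nat), Nat) 2 (fun (θ : Nat) => θ) (vcons (forall (ν : Nat), Nat) 1 (fun (d : Nat) => d) (vcons (forall (b : Nat), Nat) 0 (fun (o : Nat) => 9) (vnil (forall (w : Nat), Nat)))))) (vcons (forall (h : Nat), Nat) 3 (fun (f : Nat) => f) (vcons (forall (i : Nat), Nat) 2 (fun (r : Nat) => r) (vcons (forall (e : Nat), Nat) 1 (fun (u : Nat) => u) (vcons (forall (l : Nat), Nat) 0 (fun (v : Nat) => 9) (vnil (forall (k : Nat), Nat))))))


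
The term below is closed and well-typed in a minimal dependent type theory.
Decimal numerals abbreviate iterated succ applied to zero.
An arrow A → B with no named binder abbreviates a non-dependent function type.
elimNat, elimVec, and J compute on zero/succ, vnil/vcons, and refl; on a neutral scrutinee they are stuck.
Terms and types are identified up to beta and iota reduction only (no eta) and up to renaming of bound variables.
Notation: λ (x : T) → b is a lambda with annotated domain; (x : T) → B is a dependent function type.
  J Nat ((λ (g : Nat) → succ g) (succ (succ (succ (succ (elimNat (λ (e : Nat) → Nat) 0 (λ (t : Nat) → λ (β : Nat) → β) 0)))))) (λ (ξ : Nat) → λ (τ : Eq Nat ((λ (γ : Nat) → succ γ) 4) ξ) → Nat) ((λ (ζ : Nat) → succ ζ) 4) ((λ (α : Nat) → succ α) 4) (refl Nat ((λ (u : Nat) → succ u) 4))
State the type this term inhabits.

inferred type:
  Nat


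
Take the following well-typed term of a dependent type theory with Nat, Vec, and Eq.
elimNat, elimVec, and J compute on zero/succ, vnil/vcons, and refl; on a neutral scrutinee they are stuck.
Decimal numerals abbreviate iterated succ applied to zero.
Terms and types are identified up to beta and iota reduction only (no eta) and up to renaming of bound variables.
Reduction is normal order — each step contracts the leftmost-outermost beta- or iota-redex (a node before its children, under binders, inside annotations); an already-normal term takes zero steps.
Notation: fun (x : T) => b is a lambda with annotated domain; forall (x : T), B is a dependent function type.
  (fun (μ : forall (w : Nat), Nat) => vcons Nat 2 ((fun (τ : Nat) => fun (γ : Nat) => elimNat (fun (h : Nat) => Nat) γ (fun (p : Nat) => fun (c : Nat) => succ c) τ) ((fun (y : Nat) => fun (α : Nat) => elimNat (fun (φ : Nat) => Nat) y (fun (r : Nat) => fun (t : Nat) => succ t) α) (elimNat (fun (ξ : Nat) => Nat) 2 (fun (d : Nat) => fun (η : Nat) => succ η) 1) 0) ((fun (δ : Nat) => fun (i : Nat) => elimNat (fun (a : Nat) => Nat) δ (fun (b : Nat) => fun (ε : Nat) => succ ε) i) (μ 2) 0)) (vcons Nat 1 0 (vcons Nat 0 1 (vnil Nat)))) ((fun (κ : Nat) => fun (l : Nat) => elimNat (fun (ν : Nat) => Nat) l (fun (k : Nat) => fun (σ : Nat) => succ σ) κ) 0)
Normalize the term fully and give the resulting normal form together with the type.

reduced normal form:
  vcons Nat 2 5 (vcons Nat 1 0 (vcons Nat 0 1 (vnil Nat)))
type:
  Vec Nat 3
observation: 26 normal-order steps normalize the term, beginning with a beta-redex.


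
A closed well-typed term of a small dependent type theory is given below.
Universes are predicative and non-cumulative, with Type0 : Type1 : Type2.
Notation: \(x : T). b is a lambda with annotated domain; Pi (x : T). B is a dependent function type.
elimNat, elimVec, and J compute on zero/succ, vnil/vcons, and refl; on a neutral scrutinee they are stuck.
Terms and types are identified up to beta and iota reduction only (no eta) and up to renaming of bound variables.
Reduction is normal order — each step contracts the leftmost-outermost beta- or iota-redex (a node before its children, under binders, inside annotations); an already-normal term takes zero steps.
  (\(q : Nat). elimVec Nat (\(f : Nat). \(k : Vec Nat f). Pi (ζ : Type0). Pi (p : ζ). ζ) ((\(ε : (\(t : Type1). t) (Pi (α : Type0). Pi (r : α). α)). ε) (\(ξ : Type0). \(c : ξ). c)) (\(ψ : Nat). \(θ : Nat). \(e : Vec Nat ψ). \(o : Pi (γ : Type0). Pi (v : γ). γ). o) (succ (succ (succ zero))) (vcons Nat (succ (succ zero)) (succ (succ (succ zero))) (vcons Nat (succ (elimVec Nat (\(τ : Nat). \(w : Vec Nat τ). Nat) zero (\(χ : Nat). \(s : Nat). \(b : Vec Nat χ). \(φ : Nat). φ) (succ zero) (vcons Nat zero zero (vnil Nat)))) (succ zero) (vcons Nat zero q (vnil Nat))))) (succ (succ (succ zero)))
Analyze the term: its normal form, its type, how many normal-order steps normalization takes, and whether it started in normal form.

normal form:
  \(q : Type0). \(f : q). f
the term's type:
  Pi (q : Type0). Pi (f : q). q
steps to reach normal form (normal order): 18
already normal: no
first redex: a beta-redex


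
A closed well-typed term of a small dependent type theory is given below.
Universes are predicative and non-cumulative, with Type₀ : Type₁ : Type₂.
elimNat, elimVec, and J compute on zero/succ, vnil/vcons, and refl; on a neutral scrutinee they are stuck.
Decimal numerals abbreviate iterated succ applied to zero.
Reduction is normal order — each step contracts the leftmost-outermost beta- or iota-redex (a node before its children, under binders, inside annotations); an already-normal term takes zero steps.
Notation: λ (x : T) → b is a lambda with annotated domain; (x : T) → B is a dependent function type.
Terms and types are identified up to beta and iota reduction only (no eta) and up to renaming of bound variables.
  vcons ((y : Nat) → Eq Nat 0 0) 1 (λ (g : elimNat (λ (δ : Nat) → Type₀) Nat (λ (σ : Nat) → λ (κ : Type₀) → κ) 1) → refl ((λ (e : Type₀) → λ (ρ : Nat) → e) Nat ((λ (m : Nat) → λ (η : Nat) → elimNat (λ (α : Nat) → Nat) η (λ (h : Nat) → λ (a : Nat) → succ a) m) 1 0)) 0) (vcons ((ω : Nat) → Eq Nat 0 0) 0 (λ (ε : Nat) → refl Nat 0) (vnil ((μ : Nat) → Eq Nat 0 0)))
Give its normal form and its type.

normal form:
  vcons ((y : Nat) → Eq Nat 0 0) 1 (λ (g : Nat) → refl Nat 0) (vcons ((δ : Nat) → Eq Nat 0 0) 0 (λ (σ : Nat) → refl Nat 0) (vnil ((κ : Nat) → Eq Nat 0 0)))
type:
  Vec ((y : Nat) → Eq Nat 0 0) 2
observation: the leftmost-outermost redex is an elimNat iota-redex, and normalization takes 6 steps.


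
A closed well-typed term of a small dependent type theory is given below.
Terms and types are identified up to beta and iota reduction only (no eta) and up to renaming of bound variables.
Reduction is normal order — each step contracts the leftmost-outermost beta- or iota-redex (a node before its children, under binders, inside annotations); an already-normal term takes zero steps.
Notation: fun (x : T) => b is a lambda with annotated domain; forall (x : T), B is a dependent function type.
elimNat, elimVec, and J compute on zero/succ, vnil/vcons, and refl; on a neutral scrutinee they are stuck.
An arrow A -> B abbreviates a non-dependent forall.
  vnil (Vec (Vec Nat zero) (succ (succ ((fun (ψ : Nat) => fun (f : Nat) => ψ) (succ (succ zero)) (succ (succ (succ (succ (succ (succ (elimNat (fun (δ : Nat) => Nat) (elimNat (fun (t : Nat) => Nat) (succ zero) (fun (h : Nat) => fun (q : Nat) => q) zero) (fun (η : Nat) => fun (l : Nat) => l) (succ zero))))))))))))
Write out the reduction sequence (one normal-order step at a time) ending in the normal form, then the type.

normal-order reduction:
  vnil (Vec (Vec Nat zero) (succ (succ ((fun (ψ : Nat) => fun (f : Nat) => ψ) (succ (succ zero)) (succ (succ (succ (succ (succ (succ (elimNat (fun (δ : Nat) => Nat) (elimNat (fun (t : Nat) => Nat) (succ zero) (fun (h : Nat) => fun (q : Nat) => q) zero) (fun (η : Nat) => fun (l : Nat) => l) (succ zero))))))))))))
  ~> vnil (Vec (Vec Nat zero) (succ (succ ((fun (ψ : Nat) => succ (succ zero)) (succ (succ (succ (succ (succ (succ (elimNat (fun (f : Nat) => Nat) (elimNat (fun (δ : Nat) => Nat) (succ zero) (fun (t : Nat) => fun (h : Nat) => h) zero) (fun (q : Nat) => fun (η : Nat) => η) (succ zero))))))))))))
  ~> vnil (Vec (Vec Nat zero) (succ (succ (succ (succ zero)))))
the term's type:
  Vec (Vec (Vec Nat zero) (succ (succ (succ (succ zero))))) zero


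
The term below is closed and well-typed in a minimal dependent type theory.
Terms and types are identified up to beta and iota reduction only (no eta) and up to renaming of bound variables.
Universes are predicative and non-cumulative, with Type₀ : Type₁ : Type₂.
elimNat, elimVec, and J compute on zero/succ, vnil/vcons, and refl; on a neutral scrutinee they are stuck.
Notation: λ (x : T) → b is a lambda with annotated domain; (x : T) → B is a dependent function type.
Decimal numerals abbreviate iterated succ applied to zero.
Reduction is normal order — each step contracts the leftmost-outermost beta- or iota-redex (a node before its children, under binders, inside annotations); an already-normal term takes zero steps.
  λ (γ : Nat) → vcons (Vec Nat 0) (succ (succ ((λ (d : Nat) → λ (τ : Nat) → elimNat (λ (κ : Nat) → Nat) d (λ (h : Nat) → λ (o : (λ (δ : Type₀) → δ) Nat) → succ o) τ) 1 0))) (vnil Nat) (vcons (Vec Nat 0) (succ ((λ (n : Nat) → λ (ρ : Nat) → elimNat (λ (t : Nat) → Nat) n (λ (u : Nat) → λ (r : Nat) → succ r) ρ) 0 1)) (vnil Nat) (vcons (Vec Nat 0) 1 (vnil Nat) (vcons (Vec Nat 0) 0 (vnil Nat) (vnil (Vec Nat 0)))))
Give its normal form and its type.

normal form:
  λ (γ : Nat) → vcons (Vec Nat 0) 3 (vnil Nat) (vcons (Vec Nat 0) 2 (vnil Nat) (vcons (Vec Nat 0) 1 (vnil Nat) (vcons (Vec Nat 0) 0 (vnil Nat) (vnil (Vec Nat 0)))))
the term's type:
  (γ : Nat) → Vec (Vec Nat 0) 4


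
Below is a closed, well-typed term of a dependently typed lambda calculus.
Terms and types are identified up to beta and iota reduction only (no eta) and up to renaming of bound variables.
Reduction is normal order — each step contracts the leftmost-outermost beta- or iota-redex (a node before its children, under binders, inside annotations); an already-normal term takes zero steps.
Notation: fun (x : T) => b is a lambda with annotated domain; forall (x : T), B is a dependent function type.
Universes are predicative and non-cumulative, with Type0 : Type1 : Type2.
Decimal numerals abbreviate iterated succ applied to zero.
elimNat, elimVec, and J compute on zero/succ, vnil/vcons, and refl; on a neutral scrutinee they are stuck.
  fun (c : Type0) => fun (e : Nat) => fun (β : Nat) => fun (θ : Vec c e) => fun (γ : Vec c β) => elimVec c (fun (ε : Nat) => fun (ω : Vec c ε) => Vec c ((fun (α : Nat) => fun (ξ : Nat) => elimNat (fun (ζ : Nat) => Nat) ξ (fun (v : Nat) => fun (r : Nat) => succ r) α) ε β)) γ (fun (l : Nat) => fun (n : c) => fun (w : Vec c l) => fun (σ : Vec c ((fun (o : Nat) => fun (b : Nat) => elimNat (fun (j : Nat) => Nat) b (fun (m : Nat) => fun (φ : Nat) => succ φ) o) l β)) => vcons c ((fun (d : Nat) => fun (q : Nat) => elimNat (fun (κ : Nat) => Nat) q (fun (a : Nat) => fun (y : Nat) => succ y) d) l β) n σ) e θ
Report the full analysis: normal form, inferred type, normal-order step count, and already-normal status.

normal form:
  fun (c : Type0) => fun (e : Nat) => fun (β : Nat) => fun (θ : Vec c e) => fun (γ : Vec c β) => elimVec c (fun (ε : Nat) => fun (ω : Vec c ε) => Vec c (elimNat (fun (α : Nat) => Nat) β (fun (ξ : Nat) => fun (ζ : Nat) => succ ζ) ε)) γ (fun (v : Nat) => fun (r : c) => fun (l : Vec c v) => fun (n : Vec c (elimNat (fun (w : Nat) => Nat) β (fun (σ : Nat) => fun (o : Nat) => succ o) v)) => vcons c (elimNat (fun (b : Nat) => Nat) β (fun (j : Nat) => fun (m : Nat) => succ m) v) r n) e θ
type:
  forall (c : Type0), forall (e : Nat), forall (β : Nat), forall (θ : Vec c e), forall (γ : Vec c β), Vec c (elimNat (fun (ε : Nat) => Nat) β (fun (ω : Nat) => fun (α : Nat) => succ α) e)
normal-order step count: 6
already normal: no
first contracted redex: a beta-redex


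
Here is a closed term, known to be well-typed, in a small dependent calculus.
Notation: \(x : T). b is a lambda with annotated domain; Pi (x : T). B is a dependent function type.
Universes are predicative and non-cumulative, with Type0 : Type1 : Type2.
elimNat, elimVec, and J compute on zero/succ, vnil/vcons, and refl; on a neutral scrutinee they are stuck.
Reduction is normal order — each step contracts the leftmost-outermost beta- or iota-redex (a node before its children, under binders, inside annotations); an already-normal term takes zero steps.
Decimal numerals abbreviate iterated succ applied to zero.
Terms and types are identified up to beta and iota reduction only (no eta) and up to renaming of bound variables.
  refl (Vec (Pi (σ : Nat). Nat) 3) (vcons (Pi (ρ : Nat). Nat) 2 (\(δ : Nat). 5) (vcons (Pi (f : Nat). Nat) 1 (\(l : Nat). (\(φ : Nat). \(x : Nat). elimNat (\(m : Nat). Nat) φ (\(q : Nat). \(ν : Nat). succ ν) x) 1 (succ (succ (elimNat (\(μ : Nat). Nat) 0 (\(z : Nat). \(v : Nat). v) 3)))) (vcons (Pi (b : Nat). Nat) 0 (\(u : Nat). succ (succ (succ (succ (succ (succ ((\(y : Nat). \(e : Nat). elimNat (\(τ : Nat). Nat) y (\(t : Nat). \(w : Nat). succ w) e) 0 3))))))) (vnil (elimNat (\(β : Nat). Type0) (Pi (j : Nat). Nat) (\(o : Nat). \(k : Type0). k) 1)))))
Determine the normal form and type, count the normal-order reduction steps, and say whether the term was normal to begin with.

normal form:
  refl (Vec (Pi (σ : Nat). Nat) 3) (vcons (Pi (ρ : Nat). Nat) 2 (\(δ : Nat). 5) (vcons (Pi (f : Nat). Nat) 1 (\(l : Nat). 3) (vcons (Pi (φ : Nat). Nat) 0 (\(x : Nat). 9) (vnil (Pi (m : Nat). Nat)))))
inferred type:
  Eq (Vec (Pi (σ : Nat). Nat) 3) (vcons (Pi (ρ : Nat). Nat) 2 (\(δ : Nat). 5) (vcons (Pi (f : Nat). Nat) 1 (\(l : Nat). 3) (vcons (Pi (φ : Nat). Nat) 0 (\(x : Nat). 9) (vnil (Pi (m : Nat). Nat))))) (vcons (Pi (q : Nat). Nat) 2 (\(ν : Nat). 5) (vcons (Pi (μ : Nat). Nat) 1 (\(z : Nat). 3) (vcons (Pi (v : Nat). Nat) 0 (\(b : Nat). 9) (vnil (Pi (u : Nat). Nat)))))
reduction steps (normal order): 35
already normal: no
first contracted redex: a beta-redex


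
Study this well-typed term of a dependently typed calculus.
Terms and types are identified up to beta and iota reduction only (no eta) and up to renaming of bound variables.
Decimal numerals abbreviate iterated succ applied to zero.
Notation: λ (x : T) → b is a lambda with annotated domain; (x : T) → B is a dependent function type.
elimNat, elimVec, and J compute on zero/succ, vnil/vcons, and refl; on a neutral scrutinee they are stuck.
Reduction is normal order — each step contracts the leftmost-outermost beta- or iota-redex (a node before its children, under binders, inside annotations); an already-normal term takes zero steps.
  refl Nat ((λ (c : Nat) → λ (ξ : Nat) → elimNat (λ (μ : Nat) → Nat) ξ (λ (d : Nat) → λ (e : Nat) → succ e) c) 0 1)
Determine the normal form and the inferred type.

resulting normal form:
  refl Nat 1
type:
  Eq Nat 1 1


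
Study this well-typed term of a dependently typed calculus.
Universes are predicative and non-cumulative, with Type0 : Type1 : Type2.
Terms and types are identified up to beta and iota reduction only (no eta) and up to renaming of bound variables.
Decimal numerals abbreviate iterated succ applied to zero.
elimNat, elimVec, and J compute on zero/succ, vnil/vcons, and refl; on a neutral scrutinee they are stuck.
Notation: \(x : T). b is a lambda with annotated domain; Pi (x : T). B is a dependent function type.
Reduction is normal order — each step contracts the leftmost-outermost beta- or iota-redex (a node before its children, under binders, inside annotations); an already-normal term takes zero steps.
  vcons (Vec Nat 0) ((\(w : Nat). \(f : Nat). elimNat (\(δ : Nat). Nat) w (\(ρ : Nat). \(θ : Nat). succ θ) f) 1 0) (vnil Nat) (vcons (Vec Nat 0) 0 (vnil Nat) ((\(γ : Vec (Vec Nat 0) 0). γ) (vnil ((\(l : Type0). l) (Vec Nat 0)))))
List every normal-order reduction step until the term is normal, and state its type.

normal-order reduction sequence:
  vcons (Vec Nat 0) ((\(w : Nat). \(f : Nat). elimNat (\(δ : Nat). Nat) w (\(ρ : Nat). \(θ : Nat). succ θ) f) 1 0) (vnil Nat) (vcons (Vec Nat 0) 0 (vnil Nat) ((\(γ : Vec (Vec Nat 0) 0). γ) (vnil ((\(l : Type0). l) (Vec Nat 0)))))
  ~> vcons (Vec Nat 0) ((\(w : Nat). elimNat (\(f : Nat). Nat) 1 (\(δ : Nat). \(ρ : Nat). succ ρ) w) 0) (vnil Nat) (vcons (Vec Nat 0) 0 (vnil Nat) ((\(θ : Vec (Vec Nat 0) 0). θ) (vnil ((\(γ : Type0). γ) (Vec Nat 0)))))
  ~> vcons (Vec Nat 0) (elimNat (\(w : Nat). Nat) 1 (\(f : Nat). \(δ : Nat). succ δ) 0) (vnil Nat) (vcons (Vec Nat 0) 0 (vnil Nat) ((\(ρ : Vec (Vec Nat 0) 0). ρ) (vnil ((\(θ : Type0). θ) (Vec Nat 0)))))
  ~> vcons (Vec Nat 0) 1 (vnil Nat) (vcons (Vec Nat 0) 0 (vnil Nat) ((\(w : Vec (Vec Nat 0) 0). w) (vnil ((\(f : Type0). f) (Vec Nat 0)))))
  ~> vcons (Vec Nat 0) 1 (vnil Nat) (vcons (Vec Nat 0) 0 (vnil Nat) (vnil ((\(w : Type0). w) (Vec Nat 0))))
  ~> vcons (Vec Nat 0) 1 (vnil Nat) (vcons (Vec Nat 0) 0 (vnil Nat) (vnil (Vec Nat 0)))
inferred type:
  Vec (Vec Nat 0) 2


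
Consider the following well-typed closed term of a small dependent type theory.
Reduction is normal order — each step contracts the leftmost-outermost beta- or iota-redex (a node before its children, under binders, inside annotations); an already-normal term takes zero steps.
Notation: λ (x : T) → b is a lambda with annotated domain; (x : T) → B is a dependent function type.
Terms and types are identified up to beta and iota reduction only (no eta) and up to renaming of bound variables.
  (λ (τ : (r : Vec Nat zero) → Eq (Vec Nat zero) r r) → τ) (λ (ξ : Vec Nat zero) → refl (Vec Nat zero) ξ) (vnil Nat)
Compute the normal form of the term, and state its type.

resulting normal form:
  refl (Vec Nat zero) (vnil Nat)
inferred type:
  Eq (Vec Nat zero) (vnil Nat) (vnil Nat)
observation: reduction starts at a beta-redex, and 2 normal-order steps reach the normal form.


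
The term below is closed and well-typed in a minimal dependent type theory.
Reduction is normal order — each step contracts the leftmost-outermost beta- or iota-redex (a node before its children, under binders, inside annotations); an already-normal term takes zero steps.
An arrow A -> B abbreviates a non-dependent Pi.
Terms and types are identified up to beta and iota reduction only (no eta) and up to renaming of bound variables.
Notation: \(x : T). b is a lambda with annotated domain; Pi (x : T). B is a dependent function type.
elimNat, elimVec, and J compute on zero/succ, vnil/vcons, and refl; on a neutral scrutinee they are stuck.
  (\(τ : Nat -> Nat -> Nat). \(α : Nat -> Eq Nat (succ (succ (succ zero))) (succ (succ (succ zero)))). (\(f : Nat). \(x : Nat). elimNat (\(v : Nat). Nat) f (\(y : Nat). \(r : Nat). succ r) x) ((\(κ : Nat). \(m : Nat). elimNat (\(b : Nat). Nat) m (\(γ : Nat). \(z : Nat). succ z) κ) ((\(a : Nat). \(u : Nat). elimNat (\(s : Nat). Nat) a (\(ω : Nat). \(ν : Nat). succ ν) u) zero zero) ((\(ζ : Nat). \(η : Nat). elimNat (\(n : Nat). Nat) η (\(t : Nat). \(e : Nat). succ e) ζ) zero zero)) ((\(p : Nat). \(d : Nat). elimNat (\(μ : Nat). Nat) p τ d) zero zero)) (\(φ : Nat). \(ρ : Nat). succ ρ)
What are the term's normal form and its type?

normal form:
  \(τ : Nat -> Eq Nat (succ (succ (succ zero))) (succ (succ (succ zero)))). zero
the term's type:
  (Nat -> Eq Nat (succ (succ (succ zero))) (succ (succ (succ zero)))) -> Nat


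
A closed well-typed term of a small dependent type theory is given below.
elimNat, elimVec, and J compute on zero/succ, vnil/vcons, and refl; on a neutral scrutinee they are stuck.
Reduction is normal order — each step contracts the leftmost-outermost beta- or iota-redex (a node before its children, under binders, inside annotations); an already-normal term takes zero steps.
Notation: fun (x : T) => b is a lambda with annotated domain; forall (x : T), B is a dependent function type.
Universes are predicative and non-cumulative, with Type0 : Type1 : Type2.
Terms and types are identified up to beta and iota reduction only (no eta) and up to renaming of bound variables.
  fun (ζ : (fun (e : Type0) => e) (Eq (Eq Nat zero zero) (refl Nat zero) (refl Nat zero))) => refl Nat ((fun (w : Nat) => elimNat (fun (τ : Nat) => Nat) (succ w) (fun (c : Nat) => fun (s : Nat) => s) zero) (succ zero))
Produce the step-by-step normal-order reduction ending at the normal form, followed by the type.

reduction (normal order):
  fun (ζ : (fun (e : Type0) => e) (Eq (Eq Nat zero zero) (refl Nat zero) (refl Nat zero))) => refl Nat ((fun (w : Nat) => elimNat (fun (τ : Nat) => Nat) (succ w) (fun (c : Nat) => fun (s : Nat) => s) zero) (succ zero))
  ~> fun (ζ : Eq (Eq Nat zero zero) (refl Nat zero) (refl Nat zero)) => refl Nat ((fun (e : Nat) => elimNat (fun (w : Nat) => Nat) (succ e) (fun (τ : Nat) => fun (c : Nat) => c) zero) (succ zero))
  ~> fun (ζ : Eq (Eq Nat zero zero) (refl Nat zero) (refl Nat zero)) => refl Nat (elimNat (fun (e : Nat) => Nat) (succ (succ zero)) (fun (w : Nat) => fun (τ : Nat) => τ) zero)
  ~> fun (ζ : Eq (Eq Nat zero zero) (refl Nat zero) (refl Nat zero)) => refl Nat (succ (succ zero))
the term's type:
  forall (ζ : Eq (Eq Nat zero zero) (refl Nat zero) (refl Nat zero)), Eq Nat (succ (succ zero)) (succ (succ zero))


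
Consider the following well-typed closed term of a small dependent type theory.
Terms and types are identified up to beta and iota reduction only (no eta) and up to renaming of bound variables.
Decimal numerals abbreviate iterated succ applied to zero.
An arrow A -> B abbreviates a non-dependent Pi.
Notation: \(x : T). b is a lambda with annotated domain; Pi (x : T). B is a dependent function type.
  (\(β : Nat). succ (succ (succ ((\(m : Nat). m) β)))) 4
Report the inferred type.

the term's type:
  Nat


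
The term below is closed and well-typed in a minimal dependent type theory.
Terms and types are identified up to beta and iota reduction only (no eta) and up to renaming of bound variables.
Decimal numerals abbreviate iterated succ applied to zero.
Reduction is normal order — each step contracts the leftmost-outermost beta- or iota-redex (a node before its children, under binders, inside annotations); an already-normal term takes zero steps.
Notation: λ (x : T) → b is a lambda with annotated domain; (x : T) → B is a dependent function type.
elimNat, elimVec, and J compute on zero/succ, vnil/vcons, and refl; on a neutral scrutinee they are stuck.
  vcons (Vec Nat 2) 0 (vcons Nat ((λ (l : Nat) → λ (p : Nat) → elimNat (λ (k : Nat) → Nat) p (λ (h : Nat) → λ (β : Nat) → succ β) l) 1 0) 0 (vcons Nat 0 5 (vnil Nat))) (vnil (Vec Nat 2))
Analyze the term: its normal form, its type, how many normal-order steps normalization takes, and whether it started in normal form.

resulting normal form:
  vcons (Vec Nat 2) 0 (vcons Nat 1 0 (vcons Nat 0 5 (vnil Nat))) (vnil (Vec Nat 2))
inferred type:
  Vec (Vec Nat 2) 1
normal-order step count: 6
term was already normal: no
first redex: a beta-redex


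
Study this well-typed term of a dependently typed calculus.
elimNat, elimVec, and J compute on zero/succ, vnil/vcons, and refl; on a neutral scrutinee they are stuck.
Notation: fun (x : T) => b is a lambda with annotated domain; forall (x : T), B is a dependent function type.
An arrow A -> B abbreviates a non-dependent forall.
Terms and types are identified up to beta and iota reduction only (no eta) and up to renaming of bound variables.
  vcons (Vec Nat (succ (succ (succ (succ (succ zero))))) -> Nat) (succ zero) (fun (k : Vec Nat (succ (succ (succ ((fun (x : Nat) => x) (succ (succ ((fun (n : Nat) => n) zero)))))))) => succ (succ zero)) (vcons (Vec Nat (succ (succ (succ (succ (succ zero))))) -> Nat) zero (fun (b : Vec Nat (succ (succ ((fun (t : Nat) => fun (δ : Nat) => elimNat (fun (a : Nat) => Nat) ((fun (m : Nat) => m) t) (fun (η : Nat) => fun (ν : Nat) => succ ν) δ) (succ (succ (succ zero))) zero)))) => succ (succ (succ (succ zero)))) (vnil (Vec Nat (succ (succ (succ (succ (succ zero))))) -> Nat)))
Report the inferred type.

type:
  Vec (Vec Nat (succ (succ (succ (succ (succ zero))))) -> Nat) (succ (succ zero))


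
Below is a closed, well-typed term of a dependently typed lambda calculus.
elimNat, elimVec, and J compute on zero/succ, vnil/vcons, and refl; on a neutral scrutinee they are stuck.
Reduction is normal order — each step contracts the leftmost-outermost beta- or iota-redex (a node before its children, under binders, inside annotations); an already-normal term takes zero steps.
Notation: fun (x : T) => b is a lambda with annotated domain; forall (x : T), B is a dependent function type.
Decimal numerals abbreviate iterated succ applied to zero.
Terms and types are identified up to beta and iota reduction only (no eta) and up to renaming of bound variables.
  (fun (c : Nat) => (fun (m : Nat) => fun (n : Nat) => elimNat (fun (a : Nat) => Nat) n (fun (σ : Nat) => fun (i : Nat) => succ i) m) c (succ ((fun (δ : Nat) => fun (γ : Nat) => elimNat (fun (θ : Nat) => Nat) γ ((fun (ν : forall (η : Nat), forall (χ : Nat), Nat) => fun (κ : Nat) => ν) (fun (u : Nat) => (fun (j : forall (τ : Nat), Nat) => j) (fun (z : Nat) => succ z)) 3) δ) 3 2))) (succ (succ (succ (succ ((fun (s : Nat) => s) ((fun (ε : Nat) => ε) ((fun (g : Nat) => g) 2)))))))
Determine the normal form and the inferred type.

reduced normal form:
  12
inferred type:
  Nat


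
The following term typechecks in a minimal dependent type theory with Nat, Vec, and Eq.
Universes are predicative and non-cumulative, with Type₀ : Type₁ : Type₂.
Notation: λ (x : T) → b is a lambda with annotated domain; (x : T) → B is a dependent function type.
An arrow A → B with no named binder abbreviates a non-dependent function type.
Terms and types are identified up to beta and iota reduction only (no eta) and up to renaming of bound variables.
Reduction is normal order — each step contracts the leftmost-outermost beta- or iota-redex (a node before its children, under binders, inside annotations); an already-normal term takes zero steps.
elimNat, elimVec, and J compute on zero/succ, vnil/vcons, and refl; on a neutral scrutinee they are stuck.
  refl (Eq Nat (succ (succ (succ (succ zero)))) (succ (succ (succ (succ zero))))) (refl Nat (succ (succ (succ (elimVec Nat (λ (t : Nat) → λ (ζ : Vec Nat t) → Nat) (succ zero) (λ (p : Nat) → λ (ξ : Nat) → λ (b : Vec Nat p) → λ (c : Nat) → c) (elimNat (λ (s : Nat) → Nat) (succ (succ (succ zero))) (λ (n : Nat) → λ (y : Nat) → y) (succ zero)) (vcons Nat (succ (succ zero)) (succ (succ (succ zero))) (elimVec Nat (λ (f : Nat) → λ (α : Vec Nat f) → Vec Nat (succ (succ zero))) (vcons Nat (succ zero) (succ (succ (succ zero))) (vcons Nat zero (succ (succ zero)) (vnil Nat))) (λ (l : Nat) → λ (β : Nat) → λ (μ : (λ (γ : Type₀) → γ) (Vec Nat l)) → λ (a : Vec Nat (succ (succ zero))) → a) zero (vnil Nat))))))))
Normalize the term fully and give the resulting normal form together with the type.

resulting normal form:
  refl (Eq Nat (succ (succ (succ (succ zero)))) (succ (succ (succ (succ zero))))) (refl Nat (succ (succ (succ (succ zero)))))
inferred type:
  Eq (Eq Nat (succ (succ (succ (succ zero)))) (succ (succ (succ (succ zero))))) (refl Nat (succ (succ (succ (succ zero))))) (refl Nat (succ (succ (succ (succ zero)))))


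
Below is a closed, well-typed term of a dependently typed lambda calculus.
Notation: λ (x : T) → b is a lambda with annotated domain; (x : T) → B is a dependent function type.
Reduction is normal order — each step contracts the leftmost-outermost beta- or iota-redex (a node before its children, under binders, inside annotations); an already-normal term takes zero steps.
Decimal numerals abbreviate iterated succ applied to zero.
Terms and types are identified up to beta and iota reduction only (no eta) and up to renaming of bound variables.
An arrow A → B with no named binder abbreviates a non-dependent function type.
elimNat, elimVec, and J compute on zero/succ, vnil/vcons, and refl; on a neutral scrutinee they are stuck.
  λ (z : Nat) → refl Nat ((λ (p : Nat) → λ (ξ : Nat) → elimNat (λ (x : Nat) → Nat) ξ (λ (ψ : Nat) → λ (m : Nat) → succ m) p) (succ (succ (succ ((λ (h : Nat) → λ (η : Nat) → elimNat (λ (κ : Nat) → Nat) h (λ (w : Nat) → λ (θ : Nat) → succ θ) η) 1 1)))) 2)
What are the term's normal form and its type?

normal form:
  λ (z : Nat) → refl Nat 7
type:
  Nat → Eq Nat 7 7
observation: 24 normal-order steps normalize the term, beginning with a beta-redex.


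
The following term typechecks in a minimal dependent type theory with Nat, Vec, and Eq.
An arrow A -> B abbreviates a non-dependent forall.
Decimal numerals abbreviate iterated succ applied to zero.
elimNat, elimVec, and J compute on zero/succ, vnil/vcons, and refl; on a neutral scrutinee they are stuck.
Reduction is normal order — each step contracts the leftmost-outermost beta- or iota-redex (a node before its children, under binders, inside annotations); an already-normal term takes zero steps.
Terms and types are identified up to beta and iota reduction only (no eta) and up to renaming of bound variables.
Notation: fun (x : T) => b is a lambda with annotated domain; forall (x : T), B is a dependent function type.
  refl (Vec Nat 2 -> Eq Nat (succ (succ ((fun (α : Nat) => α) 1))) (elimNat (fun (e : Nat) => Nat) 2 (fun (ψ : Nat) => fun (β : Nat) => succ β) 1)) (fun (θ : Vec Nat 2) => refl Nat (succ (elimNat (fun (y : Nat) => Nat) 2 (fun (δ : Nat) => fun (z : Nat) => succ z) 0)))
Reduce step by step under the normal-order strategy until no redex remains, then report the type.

reduction (normal order):
  refl (Vec Nat 2 -> Eq Nat (succ (succ ((fun (α : Nat) => α) 1))) (elimNat (fun (e : Nat) => Nat) 2 (fun (ψ : Nat) => fun (β : Nat) => succ β) 1)) (fun (θ : Vec Nat 2) => refl Nat (succ (elimNat (fun (y : Nat) => Nat) 2 (fun (δ : Nat) => fun (z : Nat) => succ z) 0)))
  ~> refl (Vec Nat 2 -> Eq Nat 3 (elimNat (fun (α : Nat) => Nat) 2 (fun (e : Nat) => fun (ψ : Nat) => succ ψ) 1)) (fun (β : Vec Nat 2) => refl Nat (succ (elimNat (fun (θ : Nat) => Nat) 2 (fun (y : Nat) => fun (δ : Nat) => succ δ) 0)))
  ~> refl (Vec Nat 2 -> Eq Nat 3 ((fun (α : Nat) => fun (e : Nat) => succ e) 0 (elimNat (fun (ψ : Nat) => Nat) 2 (fun (β : Nat) => fun (θ : Nat) => succ θ) 0))) (fun (y : Vec Nat 2) => refl Nat (succ (elimNat (fun (δ : Nat) => Nat) 2 (fun (z : Nat) => fun (k : Nat) => succ k) 0)))
  ~> refl (Vec Nat 2 -> Eq Nat 3 ((fun (α : Nat) => succ α) (elimNat (fun (e : Nat) => Nat) 2 (fun (ψ : Nat) => fun (β : Nat) => succ β) 0))) (fun (θ : Vec Nat 2) => refl Nat (succ (elimNat (fun (y : Nat) => Nat) 2 (fun (δ : Nat) => fun (z : Nat) => succ z) 0)))
  ~> refl (Vec Nat 2 -> Eq Nat 3 (succ (elimNat (fun (α : Nat) => Nat) 2 (fun (e : Nat) => fun (ψ : Nat) => succ ψ) 0))) (fun (β : Vec Nat 2) => refl Nat (succ (elimNat (fun (θ : Nat) => Nat) 2 (fun (y : Nat) => fun (δ : Nat) => succ δ) 0)))
  ~> refl (Vec Nat 2 -> Eq Nat 3 3) (fun (α : Vec Nat 2) => refl Nat (succ (elimNat (fun (e : Nat) => Nat) 2 (fun (ψ : Nat) => fun (β : Nat) => succ β) 0)))
  ~> refl (Vec Nat 2 -> Eq Nat 3 3) (fun (α : Vec Nat 2) => refl Nat 3)
inferred type:
  Eq (Vec Nat 2 -> Eq Nat 3 3) (fun (α : Vec Nat 2) => refl Nat 3) (fun (e : Vec Nat 2) => refl Nat 3)
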